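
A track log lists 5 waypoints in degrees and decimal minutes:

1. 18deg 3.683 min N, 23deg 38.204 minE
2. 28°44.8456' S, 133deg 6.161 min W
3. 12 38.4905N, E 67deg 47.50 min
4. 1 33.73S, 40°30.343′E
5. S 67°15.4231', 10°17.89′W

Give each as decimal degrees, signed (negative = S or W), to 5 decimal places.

1. 18.06138, 23.63673
2. -28.74743, -133.10268
3. 12.64151, 67.79167
4. -1.56217, 40.50572
5. -67.25705, -10.29817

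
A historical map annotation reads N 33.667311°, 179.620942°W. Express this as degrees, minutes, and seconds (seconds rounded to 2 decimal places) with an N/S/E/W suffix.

Lat: 0.667311° → 40.03866′; 0.03866 × 60 = 2.3196″
λ: 0.620942° → 37.25652′; 0.25652 × 60 = 15.3912″

33°40′2.32″ N, 179°37′15.39″ W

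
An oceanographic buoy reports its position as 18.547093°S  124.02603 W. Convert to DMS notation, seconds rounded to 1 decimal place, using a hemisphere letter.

18°32′49.5″ S, 124°01′33.7″ W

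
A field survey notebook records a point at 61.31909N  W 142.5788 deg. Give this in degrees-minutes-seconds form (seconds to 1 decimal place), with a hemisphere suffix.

φ: whole degrees 61; 19.14540′ → 19′ and 8.724″
Longitude: whole degrees 142; 34.72800′ → 34′ and 43.680″

61°19′8.7″ N, 142°34′43.7″ W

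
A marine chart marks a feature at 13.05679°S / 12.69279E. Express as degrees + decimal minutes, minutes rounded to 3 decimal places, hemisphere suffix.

Latitude: 13° + 0.056790 × 60 = 13° 3.40740′
λ: fractional part 0.692790 → 41.56740 minutes

13° 3.407′ S, 12° 41.567′ E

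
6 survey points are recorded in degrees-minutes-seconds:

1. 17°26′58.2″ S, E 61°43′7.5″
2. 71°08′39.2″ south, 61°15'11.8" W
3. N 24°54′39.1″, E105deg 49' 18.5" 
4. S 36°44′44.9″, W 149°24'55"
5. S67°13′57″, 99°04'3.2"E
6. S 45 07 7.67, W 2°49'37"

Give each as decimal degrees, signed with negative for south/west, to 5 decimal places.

Point 1:
  Latitude: 17° + 26/60 + 58.2/3600 = 17 + 0.433333 + 0.016167 = 17.449500
  S ⇒ negate
  λ: 43′ + 7.5″ = 43.12500′; 61 + 43.12500/60 = 61.718750
  E → positive
Point 2:
  φ: 71 + 8/60 + 39.2/3600 = 71.144222
  S → negative
  Lon: 61 + 15/60 + 11.8/3600 = 61.253278
  W → negative
Point 3:
  Lat: 24 + 54/60 + 39.1/3600 = 24.910861
  N → positive
  λ: 49′ + 18.5″ = 49.30833′; 105 + 49.30833/60 = 105.821806
  E → positive
Point 4:
  Lat: 44′ + 44.9″ = 44.74833′; 36 + 44.74833/60 = 36.745806
  hemisphere S, so the sign is −
  λ: 149° + 24/60 + 55/3600 = 149 + 0.400000 + 0.015278 = 149.415278
  hemisphere W, so the sign is −
Point 5:
  φ: 67° + 13/60 + 57/3600 = 67 + 0.216667 + 0.015833 = 67.232500
  S ⇒ negate
  λ: 99 + 4/60 + 3.2/3600 = 99.067556
  E → positive
Point 6:
  Latitude: 45 + 7/60 + 7.67/3600 = 45.118797
  S ⇒ negate
  Lon: 2 + 49/60 + 37/3600 = 2.826944
  W → negative

1. -17.44950, 61.71875
2. -71.14422, -61.25328
3. 24.91086, 105.82181
4. -36.74581, -149.41528
5. -67.23250, 99.06756
6. -45.11880, -2.82694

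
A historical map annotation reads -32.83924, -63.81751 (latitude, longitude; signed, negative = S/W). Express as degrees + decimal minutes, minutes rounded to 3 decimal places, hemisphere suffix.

32° 50.354′ S, 63° 49.051′ W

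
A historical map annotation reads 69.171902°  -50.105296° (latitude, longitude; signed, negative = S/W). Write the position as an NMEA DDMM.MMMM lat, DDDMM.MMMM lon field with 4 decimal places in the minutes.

6910.3141,N / 05006.3178,W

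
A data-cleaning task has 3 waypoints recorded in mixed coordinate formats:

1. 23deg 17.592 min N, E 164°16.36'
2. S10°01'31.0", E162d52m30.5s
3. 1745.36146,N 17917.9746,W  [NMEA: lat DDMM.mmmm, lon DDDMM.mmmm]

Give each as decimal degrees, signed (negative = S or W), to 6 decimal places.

1. 23.293200, 164.272667
2. -10.025278, 162.875139
3. 17.756024, -179.299577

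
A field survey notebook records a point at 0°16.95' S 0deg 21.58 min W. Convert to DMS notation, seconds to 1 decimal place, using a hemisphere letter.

0°16′57.0″ S, 0°21′34.8″ W

φ: fractional minutes 0.95000 × 60 = 57.000″
λ: fractional minutes 0.58000 × 60 = 34.800″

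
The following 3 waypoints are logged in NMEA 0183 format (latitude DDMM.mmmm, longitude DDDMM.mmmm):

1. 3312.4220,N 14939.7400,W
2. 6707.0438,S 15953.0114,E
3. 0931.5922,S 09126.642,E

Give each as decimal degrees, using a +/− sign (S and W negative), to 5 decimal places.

1. 33.20703, -149.66233
2. -67.11740, 159.88352
3. -9.52654, 91.44403

Point 1:
  Lat: degrees = first 2 digits = 33, minutes = 12.422; 33 + 12.422/60 = 33.207033
  N → positive
  λ: split at 3 digits → 149° and 39.74′; 149 + 39.74/60 = 149.662333
  W → negative
Point 2:
  Lat: degrees = first 2 digits = 67, minutes = 7.0438; 67 + 7.0438/60 = 67.117397
  S ⇒ negate
  Longitude: split at 3 digits → 159° and 53.0114′; 159 + 53.0114/60 = 159.883523
  E ⇒ keep positive
Point 3:
  Latitude: split at 2 digits → 09° and 31.5922′; 9 + 31.5922/60 = 9.526537
  hemisphere S, so the sign is −
  Lon: degrees = first 3 digits = 91, minutes = 26.642; 91 + 26.642/60 = 91.444033
  E ⇒ keep positive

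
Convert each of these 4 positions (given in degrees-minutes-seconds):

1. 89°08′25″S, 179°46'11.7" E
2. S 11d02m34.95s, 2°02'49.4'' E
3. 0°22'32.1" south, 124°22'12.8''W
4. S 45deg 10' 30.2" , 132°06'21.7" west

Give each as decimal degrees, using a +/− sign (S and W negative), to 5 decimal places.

1. -89.14028, 179.76992
2. -11.04304, 2.04706
3. -0.37558, -124.37022
4. -45.17506, -132.10603

Point 1:
  Latitude: 89 + 8/60 + 25/3600 = 89.140278
  hemisphere S, so the sign is −
  Longitude: 179° + 46/60 + 11.7/3600 = 179 + 0.766667 + 0.003250 = 179.769917
  E ⇒ keep positive
Point 2:
  Lat: 11 + 2/60 + 34.95/3600 = 11.043042
  S → negative
  λ: 2′ + 49.4″ = 2.82333′; 2 + 2.82333/60 = 2.047056
  E → positive
Point 3:
  Latitude: 0 + 22/60 + 32.1/3600 = 0.375583
  S ⇒ negate
  Longitude: 124° + 22/60 + 12.8/3600 = 124 + 0.366667 + 0.003556 = 124.370222
  hemisphere W, so the sign is −
Point 4:
  φ: 45 + 10/60 + 30.2/3600 = 45.175056
  S ⇒ negate
  Lon: 6′ + 21.7″ = 6.36167′; 132 + 6.36167/60 = 132.106028
  W ⇒ negate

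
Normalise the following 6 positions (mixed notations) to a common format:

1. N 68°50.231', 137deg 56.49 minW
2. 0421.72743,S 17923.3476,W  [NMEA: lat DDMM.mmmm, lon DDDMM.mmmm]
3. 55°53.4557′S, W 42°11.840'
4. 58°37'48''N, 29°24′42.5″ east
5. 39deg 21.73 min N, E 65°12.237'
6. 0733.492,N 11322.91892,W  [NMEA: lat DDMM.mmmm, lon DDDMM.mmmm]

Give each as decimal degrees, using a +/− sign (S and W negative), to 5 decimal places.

Point 1:
  Latitude: 50.231′ = 0.837183°; total 68.837183
  N → positive
  Longitude: 137 + 56.49/60 = 137.941500
  W → negative
Point 2:
  Lat: degrees = first 2 digits = 4, minutes = 21.72743; 4 + 21.72743/60 = 4.362124
  S ⇒ negate
  λ: split at 3 digits → 179° and 23.3476′; 179 + 23.3476/60 = 179.389127
  W ⇒ negate
Point 3:
  Lat: 53.4557′ = 0.890928°; total 55.890928
  hemisphere S, so the sign is −
  Lon: 11.84′ = 0.197333°; total 42.197333
  W ⇒ negate
Point 4:
  φ: 58° + 37/60 + 48/3600 = 58 + 0.616667 + 0.013333 = 58.630000
  N ⇒ keep positive
  λ: 29 + 24/60 + 42.5/3600 = 29.411806
  E ⇒ keep positive
Point 5:
  Lat: 39 + 21.73/60 = 39.362167
  N → positive
  Lon: 65 + 12.237/60 = 65.203950
  E ⇒ keep positive
Point 6:
  Latitude: split at 2 digits → 07° and 33.492′; 7 + 33.492/60 = 7.558200
  N ⇒ keep positive
  Lon: degrees = first 3 digits = 113, minutes = 22.91892; 113 + 22.91892/60 = 113.381982
  hemisphere W, so the sign is −

1. 68.83718, -137.94150
2. -4.36212, -179.38913
3. -55.89093, -42.19733
4. 58.63000, 29.41181
5. 39.36217, 65.20395
6. 7.55820, -113.38198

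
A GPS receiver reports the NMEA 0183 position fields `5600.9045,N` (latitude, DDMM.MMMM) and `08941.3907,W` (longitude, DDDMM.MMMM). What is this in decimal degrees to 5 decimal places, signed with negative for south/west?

Latitude: split at 2 digits → 56° and 0.9045′; 56 + 0.9045/60 = 56.015075
N ⇒ keep positive
Longitude: split at 3 digits → 089° and 41.3907′; 89 + 41.3907/60 = 89.689845
W ⇒ negate

56.01508, -89.68985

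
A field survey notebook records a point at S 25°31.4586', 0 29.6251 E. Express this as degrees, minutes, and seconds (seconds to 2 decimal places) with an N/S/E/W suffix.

25°31′27.52″ S, 0°29′37.51″ E

φ: 31.45860′ → 31′ and 0.45860 × 60 = 27.5160″
Lon: 29.62510′ → 29′ and 0.62510 × 60 = 37.5060″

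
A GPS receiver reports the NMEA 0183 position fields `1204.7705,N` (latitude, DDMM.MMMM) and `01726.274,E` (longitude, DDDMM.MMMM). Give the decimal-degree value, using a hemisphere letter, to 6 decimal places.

φ: split at 2 digits → 12° and 4.7705′; 12 + 4.7705/60 = 12.0795083
λ: degrees = first 3 digits = 17, minutes = 26.274; 17 + 26.274/60 = 17.4379000

12.079508° N, 17.437900° E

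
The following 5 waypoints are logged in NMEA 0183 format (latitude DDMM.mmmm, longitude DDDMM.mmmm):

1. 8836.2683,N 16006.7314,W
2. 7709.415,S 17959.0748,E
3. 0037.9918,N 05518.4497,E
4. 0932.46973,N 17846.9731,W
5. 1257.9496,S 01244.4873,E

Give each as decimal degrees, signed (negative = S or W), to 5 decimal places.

1. 88.60447, -160.11219
2. -77.15692, 179.98458
3. 0.63320, 55.30750
4. 9.54116, -178.78289
5. -12.96583, 12.74146

Point 1:
  Latitude: degrees = first 2 digits = 88, minutes = 36.2683; 88 + 36.2683/60 = 88.604472
  N → positive
  Longitude: degrees = first 3 digits = 160, minutes = 6.7314; 160 + 6.7314/60 = 160.112190
  W ⇒ negate
Point 2:
  Latitude: degrees = first 2 digits = 77, minutes = 9.415; 77 + 9.415/60 = 77.156917
  hemisphere S, so the sign is −
  λ: degrees = first 3 digits = 179, minutes = 59.0748; 179 + 59.0748/60 = 179.984580
  E → positive
Point 3:
  φ: split at 2 digits → 00° and 37.9918′; 0 + 37.9918/60 = 0.633197
  N ⇒ keep positive
  Longitude: degrees = first 3 digits = 55, minutes = 18.4497; 55 + 18.4497/60 = 55.307495
  E → positive
Point 4:
  Lat: degrees = first 2 digits = 9, minutes = 32.46973; 9 + 32.46973/60 = 9.541162
  N → positive
  Longitude: split at 3 digits → 178° and 46.9731′; 178 + 46.9731/60 = 178.782885
  W ⇒ negate
Point 5:
  Latitude: split at 2 digits → 12° and 57.9496′; 12 + 57.9496/60 = 12.965827
  S ⇒ negate
  λ: degrees = first 3 digits = 12, minutes = 44.4873; 12 + 44.4873/60 = 12.741455
  E ⇒ keep positive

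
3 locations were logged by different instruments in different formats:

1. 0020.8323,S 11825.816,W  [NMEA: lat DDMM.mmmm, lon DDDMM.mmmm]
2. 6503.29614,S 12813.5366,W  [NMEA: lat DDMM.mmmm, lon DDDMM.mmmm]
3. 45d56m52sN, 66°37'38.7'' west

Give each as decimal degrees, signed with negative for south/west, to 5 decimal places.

1. -0.34721, -118.43027
2. -65.05494, -128.22561
3. 45.94778, -66.62742

Point 1:
  Latitude: degrees = first 2 digits = 0, minutes = 20.8323; 0 + 20.8323/60 = 0.347205
  S → negative
  Longitude: degrees = first 3 digits = 118, minutes = 25.816; 118 + 25.816/60 = 118.430267
  W → negative
Point 2:
  Latitude: split at 2 digits → 65° and 3.29614′; 65 + 3.29614/60 = 65.054936
  hemisphere S, so the sign is −
  Longitude: degrees = first 3 digits = 128, minutes = 13.5366; 128 + 13.5366/60 = 128.225610
  W → negative
Point 3:
  Latitude: 45 + 56/60 + 52/3600 = 45.947778
  N ⇒ keep positive
  λ: 37′ + 38.7″ = 37.64500′; 66 + 37.64500/60 = 66.627417
  W → negative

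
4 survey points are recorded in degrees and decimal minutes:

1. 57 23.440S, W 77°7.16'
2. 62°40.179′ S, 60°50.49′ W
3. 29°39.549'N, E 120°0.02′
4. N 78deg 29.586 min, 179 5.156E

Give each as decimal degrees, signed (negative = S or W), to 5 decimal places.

Point 1:
  Lat: 23.44′ = 0.390667°; total 57.390667
  S → negative
  Lon: 7.16′ = 0.119333°; total 77.119333
  W → negative
Point 2:
  φ: 40.179′ = 0.669650°; total 62.669650
  S ⇒ negate
  Longitude: 60 + 50.49/60 = 60.841500
  hemisphere W, so the sign is −
Point 3:
  Latitude: 39.549′ = 0.659150°; total 29.659150
  N ⇒ keep positive
  Longitude: 0.02′ = 0.000333°; total 120.000333
  E → positive
Point 4:
  φ: 29.586′ = 0.493100°; total 78.493100
  N ⇒ keep positive
  λ: 179 + 5.156/60 = 179.085933
  E → positive

1. -57.39067, -77.11933
2. -62.66965, -60.84150
3. 29.65915, 120.00033
4. 78.49310, 179.08593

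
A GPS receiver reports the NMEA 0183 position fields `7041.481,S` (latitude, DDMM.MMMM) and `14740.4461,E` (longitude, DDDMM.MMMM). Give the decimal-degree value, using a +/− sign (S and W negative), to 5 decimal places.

φ: degrees = first 2 digits = 70, minutes = 41.481; 70 + 41.481/60 = 70.691350
S ⇒ negate
λ: degrees = first 3 digits = 147, minutes = 40.4461; 147 + 40.4461/60 = 147.674102
E ⇒ keep positive

-70.69135, 147.67410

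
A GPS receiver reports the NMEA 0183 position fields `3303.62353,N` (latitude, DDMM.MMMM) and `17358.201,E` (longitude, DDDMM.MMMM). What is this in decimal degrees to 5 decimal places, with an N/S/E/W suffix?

Lat: split at 2 digits → 33° and 3.62353′; 33 + 3.62353/60 = 33.060392
Lon: split at 3 digits → 173° and 58.201′; 173 + 58.201/60 = 173.970017

33.06039° N, 173.97002° E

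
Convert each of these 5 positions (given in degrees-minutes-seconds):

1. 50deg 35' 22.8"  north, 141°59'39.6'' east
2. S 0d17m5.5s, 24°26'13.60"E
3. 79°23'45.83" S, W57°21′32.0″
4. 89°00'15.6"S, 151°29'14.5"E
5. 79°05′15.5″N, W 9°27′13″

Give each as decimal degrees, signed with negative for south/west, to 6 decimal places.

1. 50.589667, 141.994333
2. -0.284861, 24.437111
3. -79.396064, -57.358889
4. -89.004333, 151.487361
5. 79.087639, -9.453611

Point 1:
  φ: 50 + 35/60 + 22.8/3600 = 50.5896667
  N → positive
  λ: 59′ + 39.6″ = 59.66000′; 141 + 59.66000/60 = 141.9943333
  E → positive
Point 2:
  Lat: 0° + 17/60 + 5.5/3600 = 0 + 0.283333 + 0.001528 = 0.2848611
  S ⇒ negate
  Longitude: 24° + 26/60 + 13.6/3600 = 24 + 0.433333 + 0.003778 = 24.4371111
  E ⇒ keep positive
Point 3:
  φ: 23′ + 45.83″ = 23.76383′; 79 + 23.76383/60 = 79.3960639
  S → negative
  Longitude: 57 + 21/60 + 32/3600 = 57.3588889
  W ⇒ negate
Point 4:
  Latitude: 0′ + 15.6″ = 0.26000′; 89 + 0.26000/60 = 89.0043333
  S → negative
  Longitude: 151° + 29/60 + 14.5/3600 = 151 + 0.483333 + 0.004028 = 151.4873611
  E → positive
Point 5:
  φ: 5′ + 15.5″ = 5.25833′; 79 + 5.25833/60 = 79.0876389
  N → positive
  Longitude: 9° + 27/60 + 13/3600 = 9 + 0.450000 + 0.003611 = 9.4536111
  hemisphere W, so the sign is −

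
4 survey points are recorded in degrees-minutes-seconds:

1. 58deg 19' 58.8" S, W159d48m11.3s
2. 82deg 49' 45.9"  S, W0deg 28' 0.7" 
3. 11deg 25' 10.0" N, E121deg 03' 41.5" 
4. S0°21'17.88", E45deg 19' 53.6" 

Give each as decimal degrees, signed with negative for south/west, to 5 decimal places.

1. -58.33300, -159.80314
2. -82.82942, -0.46686
3. 11.41944, 121.06153
4. -0.35497, 45.33156

Point 1:
  φ: 19′ + 58.8″ = 19.98000′; 58 + 19.98000/60 = 58.333000
  S → negative
  λ: 159° + 48/60 + 11.3/3600 = 159 + 0.800000 + 0.003139 = 159.803139
  W → negative
Point 2:
  φ: 82 + 49/60 + 45.9/3600 = 82.829417
  S ⇒ negate
  Longitude: 0° + 28/60 + 0.7/3600 = 0 + 0.466667 + 0.000194 = 0.466861
  hemisphere W, so the sign is −
Point 3:
  Lat: 25′ + 10″ = 25.16667′; 11 + 25.16667/60 = 11.419444
  N ⇒ keep positive
  λ: 121 + 3/60 + 41.5/3600 = 121.061528
  E ⇒ keep positive
Point 4:
  Latitude: 0° + 21/60 + 17.88/3600 = 0 + 0.350000 + 0.004967 = 0.354967
  hemisphere S, so the sign is −
  Lon: 19′ + 53.6″ = 19.89333′; 45 + 19.89333/60 = 45.331556
  E → positive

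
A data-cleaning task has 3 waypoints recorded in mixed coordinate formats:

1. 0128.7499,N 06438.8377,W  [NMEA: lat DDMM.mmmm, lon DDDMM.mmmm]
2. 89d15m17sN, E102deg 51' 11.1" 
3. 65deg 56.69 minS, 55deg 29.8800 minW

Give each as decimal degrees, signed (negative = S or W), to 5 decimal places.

1. 1.47917, -64.64730
2. 89.25472, 102.85308
3. -65.94483, -55.49800

Point 1:
  φ: degrees = first 2 digits = 1, minutes = 28.7499; 1 + 28.7499/60 = 1.479165
  N → positive
  Longitude: degrees = first 3 digits = 64, minutes = 38.8377; 64 + 38.8377/60 = 64.647295
  hemisphere W, so the sign is −
Point 2:
  φ: 89 + 15/60 + 17/3600 = 89.254722
  N ⇒ keep positive
  Lon: 102° + 51/60 + 11.1/3600 = 102 + 0.850000 + 0.003083 = 102.853083
  E → positive
Point 3:
  Latitude: 65 + 56.69/60 = 65.944833
  S ⇒ negate
  λ: 55 + 29.88/60 = 55.498000
  W ⇒ negate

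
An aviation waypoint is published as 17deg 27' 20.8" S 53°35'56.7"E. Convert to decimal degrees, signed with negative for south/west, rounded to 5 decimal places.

-17.45578, 53.59908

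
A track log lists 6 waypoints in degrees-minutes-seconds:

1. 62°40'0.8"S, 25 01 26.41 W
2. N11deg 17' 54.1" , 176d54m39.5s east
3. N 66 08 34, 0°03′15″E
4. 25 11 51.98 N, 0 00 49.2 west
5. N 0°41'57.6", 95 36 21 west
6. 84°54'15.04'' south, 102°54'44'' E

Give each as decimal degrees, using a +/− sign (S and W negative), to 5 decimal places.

Point 1:
  Lat: 40′ + 0.8″ = 40.01333′; 62 + 40.01333/60 = 62.666889
  hemisphere S, so the sign is −
  Longitude: 25 + 1/60 + 26.41/3600 = 25.024003
  W ⇒ negate
Point 2:
  φ: 17′ + 54.1″ = 17.90167′; 11 + 17.90167/60 = 11.298361
  N ⇒ keep positive
  Longitude: 176° + 54/60 + 39.5/3600 = 176 + 0.900000 + 0.010972 = 176.910972
  E → positive
Point 3:
  Lat: 66 + 8/60 + 34/3600 = 66.142778
  N → positive
  Lon: 0 + 3/60 + 15/3600 = 0.054167
  E ⇒ keep positive
Point 4:
  Latitude: 11′ + 51.98″ = 11.86633′; 25 + 11.86633/60 = 25.197772
  N → positive
  Lon: 0 + 0/60 + 49.2/3600 = 0.013667
  W → negative
Point 5:
  Lat: 0° + 41/60 + 57.6/3600 = 0 + 0.683333 + 0.016000 = 0.699333
  N ⇒ keep positive
  Lon: 95 + 36/60 + 21/3600 = 95.605833
  W ⇒ negate
Point 6:
  Lat: 54′ + 15.04″ = 54.25067′; 84 + 54.25067/60 = 84.904178
  S → negative
  λ: 102 + 54/60 + 44/3600 = 102.912222
  E ⇒ keep positive

1. -62.66689, -25.02400
2. 11.29836, 176.91097
3. 66.14278, 0.05417
4. 25.19777, -0.01367
5. 0.69933, -95.60583
6. -84.90418, 102.91222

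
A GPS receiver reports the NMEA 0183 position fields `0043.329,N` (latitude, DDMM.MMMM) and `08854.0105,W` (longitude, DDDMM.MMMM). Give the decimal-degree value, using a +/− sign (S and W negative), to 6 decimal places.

0.722150, -88.900175

Lat: split at 2 digits → 00° and 43.329′; 0 + 43.329/60 = 0.7221500
N ⇒ keep positive
λ: degrees = first 3 digits = 88, minutes = 54.0105; 88 + 54.0105/60 = 88.9001750
hemisphere W, so the sign is −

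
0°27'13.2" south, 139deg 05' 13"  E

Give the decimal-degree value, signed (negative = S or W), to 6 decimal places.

-0.453667, 139.086944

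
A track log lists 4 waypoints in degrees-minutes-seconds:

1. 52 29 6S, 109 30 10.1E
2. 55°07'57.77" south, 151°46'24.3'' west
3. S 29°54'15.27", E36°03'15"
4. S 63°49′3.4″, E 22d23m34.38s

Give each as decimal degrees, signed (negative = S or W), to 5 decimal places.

1. -52.48500, 109.50281
2. -55.13271, -151.77342
3. -29.90424, 36.05417
4. -63.81761, 22.39288

Point 1:
  Lat: 29′ + 6″ = 29.10000′; 52 + 29.10000/60 = 52.485000
  hemisphere S, so the sign is −
  λ: 109° + 30/60 + 10.1/3600 = 109 + 0.500000 + 0.002806 = 109.502806
  E → positive
Point 2:
  Lat: 55° + 7/60 + 57.77/3600 = 55 + 0.116667 + 0.016047 = 55.132714
  hemisphere S, so the sign is −
  Longitude: 151 + 46/60 + 24.3/3600 = 151.773417
  hemisphere W, so the sign is −
Point 3:
  Lat: 54′ + 15.27″ = 54.25450′; 29 + 54.25450/60 = 29.904242
  S → negative
  Lon: 36 + 3/60 + 15/3600 = 36.054167
  E → positive
Point 4:
  φ: 63° + 49/60 + 3.4/3600 = 63 + 0.816667 + 0.000944 = 63.817611
  S → negative
  λ: 23′ + 34.38″ = 23.57300′; 22 + 23.57300/60 = 22.392883
  E → positive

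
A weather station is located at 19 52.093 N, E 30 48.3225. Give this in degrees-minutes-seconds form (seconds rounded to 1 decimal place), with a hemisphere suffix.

Lat: fractional minutes 0.09300 × 60 = 5.580″
Lon: 48.32250′ → 48′ and 0.32250 × 60 = 19.350″

19°52′5.6″ N, 30°48′19.4″ E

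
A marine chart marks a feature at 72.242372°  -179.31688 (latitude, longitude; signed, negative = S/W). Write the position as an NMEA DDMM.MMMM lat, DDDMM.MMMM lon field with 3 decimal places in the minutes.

7214.542,N / 17919.013,W

Lat: 72° + 0.242372 × 60 = 72° 14.54232′
Longitude is negative → W; |value| = 179.316880
Longitude: fractional part 0.316880 → 19.01280 minutes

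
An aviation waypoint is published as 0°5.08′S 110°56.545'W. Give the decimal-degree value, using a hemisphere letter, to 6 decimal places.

0.084667° S, 110.942417° W

Lat: 5.08′ = 0.084667°; total 0.0846667
Lon: 110 + 56.545/60 = 110.9424167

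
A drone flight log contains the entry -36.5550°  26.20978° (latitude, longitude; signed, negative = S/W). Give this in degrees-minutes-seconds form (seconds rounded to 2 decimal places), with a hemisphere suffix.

36°33′18.00″ S, 26°12′35.21″ E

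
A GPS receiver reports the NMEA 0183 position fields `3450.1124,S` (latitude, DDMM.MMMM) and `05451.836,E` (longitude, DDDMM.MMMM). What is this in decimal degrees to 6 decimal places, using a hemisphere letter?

34.835207° S, 54.863933° E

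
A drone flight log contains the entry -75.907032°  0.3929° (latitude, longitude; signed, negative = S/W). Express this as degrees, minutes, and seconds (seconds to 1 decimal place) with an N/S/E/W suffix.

75°54′25.3″ S, 0°23′34.4″ E

Latitude is negative → S; |value| = 75.907032
Latitude: 0.907032° → 54.42192′; 0.42192 × 60 = 25.315″
Lon: 0.392900 × 60 = 23.57400′ → 23′, remainder × 60 = 34.440″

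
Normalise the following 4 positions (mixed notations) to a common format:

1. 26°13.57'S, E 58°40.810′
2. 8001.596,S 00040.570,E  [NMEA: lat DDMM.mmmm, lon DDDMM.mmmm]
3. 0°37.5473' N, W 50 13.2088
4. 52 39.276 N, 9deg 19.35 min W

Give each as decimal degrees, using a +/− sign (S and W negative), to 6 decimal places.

Point 1:
  Lat: 13.57′ = 0.226167°; total 26.2261667
  S ⇒ negate
  λ: 40.81′ = 0.680167°; total 58.6801667
  E ⇒ keep positive
Point 2:
  Lat: split at 2 digits → 80° and 1.596′; 80 + 1.596/60 = 80.0266000
  S → negative
  Longitude: degrees = first 3 digits = 0, minutes = 40.57; 0 + 40.57/60 = 0.6761667
  E ⇒ keep positive
Point 3:
  Latitude: 37.5473′ = 0.625788°; total 0.6257883
  N → positive
  Longitude: 50 + 13.2088/60 = 50.2201467
  W ⇒ negate
Point 4:
  φ: 39.276′ = 0.654600°; total 52.6546000
  N → positive
  Lon: 9 + 19.35/60 = 9.3225000
  hemisphere W, so the sign is −

1. -26.226167, 58.680167
2. -80.026600, 0.676167
3. 0.625788, -50.220147
4. 52.654600, -9.322500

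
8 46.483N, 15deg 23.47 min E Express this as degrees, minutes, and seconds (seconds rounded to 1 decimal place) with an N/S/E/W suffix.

8°46′29.0″ N, 15°23′28.2″ E

Lat: 46.48300′ → 46′ and 0.48300 × 60 = 28.980″
Lon: fractional minutes 0.47000 × 60 = 28.200″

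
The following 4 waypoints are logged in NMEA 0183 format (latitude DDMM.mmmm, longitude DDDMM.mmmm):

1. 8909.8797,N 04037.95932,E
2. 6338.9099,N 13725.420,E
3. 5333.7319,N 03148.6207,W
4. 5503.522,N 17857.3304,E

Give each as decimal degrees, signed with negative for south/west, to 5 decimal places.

Point 1:
  φ: degrees = first 2 digits = 89, minutes = 9.8797; 89 + 9.8797/60 = 89.164662
  N → positive
  Longitude: split at 3 digits → 040° and 37.95932′; 40 + 37.95932/60 = 40.632655
  E ⇒ keep positive
Point 2:
  Lat: degrees = first 2 digits = 63, minutes = 38.9099; 63 + 38.9099/60 = 63.648498
  N → positive
  Lon: split at 3 digits → 137° and 25.42′; 137 + 25.42/60 = 137.423667
  E ⇒ keep positive
Point 3:
  φ: degrees = first 2 digits = 53, minutes = 33.7319; 53 + 33.7319/60 = 53.562198
  N ⇒ keep positive
  Lon: split at 3 digits → 031° and 48.6207′; 31 + 48.6207/60 = 31.810345
  hemisphere W, so the sign is −
Point 4:
  φ: split at 2 digits → 55° and 3.522′; 55 + 3.522/60 = 55.058700
  N → positive
  λ: degrees = first 3 digits = 178, minutes = 57.3304; 178 + 57.3304/60 = 178.955507
  E → positive

1. 89.16466, 40.63266
2. 63.64850, 137.42367
3. 53.56220, -31.81035
4. 55.05870, 178.95551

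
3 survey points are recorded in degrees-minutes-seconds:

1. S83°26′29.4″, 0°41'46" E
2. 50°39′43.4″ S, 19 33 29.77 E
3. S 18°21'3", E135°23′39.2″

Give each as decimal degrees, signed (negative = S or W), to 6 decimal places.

1. -83.441500, 0.696111
2. -50.662056, 19.558269
3. -18.350833, 135.394222

Point 1:
  φ: 83 + 26/60 + 29.4/3600 = 83.4415000
  hemisphere S, so the sign is −
  Lon: 0 + 41/60 + 46/3600 = 0.6961111
  E ⇒ keep positive
Point 2:
  φ: 50° + 39/60 + 43.4/3600 = 50 + 0.650000 + 0.012056 = 50.6620556
  S ⇒ negate
  Longitude: 33′ + 29.77″ = 33.49617′; 19 + 33.49617/60 = 19.5582694
  E ⇒ keep positive
Point 3:
  φ: 18 + 21/60 + 3/3600 = 18.3508333
  S ⇒ negate
  λ: 135 + 23/60 + 39.2/3600 = 135.3942222
  E ⇒ keep positive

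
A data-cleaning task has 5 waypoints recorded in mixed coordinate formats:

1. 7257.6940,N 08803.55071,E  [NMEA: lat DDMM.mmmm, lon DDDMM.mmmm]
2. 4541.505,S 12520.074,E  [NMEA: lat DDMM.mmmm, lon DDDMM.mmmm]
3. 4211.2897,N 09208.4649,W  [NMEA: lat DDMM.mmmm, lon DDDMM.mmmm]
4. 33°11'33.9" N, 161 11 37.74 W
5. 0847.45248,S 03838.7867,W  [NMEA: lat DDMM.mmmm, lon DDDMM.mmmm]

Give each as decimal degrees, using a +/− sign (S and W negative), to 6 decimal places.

1. 72.961567, 88.059179
2. -45.691750, 125.334567
3. 42.188162, -92.141082
4. 33.192750, -161.193817
5. -8.790875, -38.646445

Point 1:
  Latitude: degrees = first 2 digits = 72, minutes = 57.694; 72 + 57.694/60 = 72.9615667
  N ⇒ keep positive
  λ: split at 3 digits → 088° and 3.55071′; 88 + 3.55071/60 = 88.0591785
  E ⇒ keep positive
Point 2:
  Lat: degrees = first 2 digits = 45, minutes = 41.505; 45 + 41.505/60 = 45.6917500
  S → negative
  Lon: degrees = first 3 digits = 125, minutes = 20.074; 125 + 20.074/60 = 125.3345667
  E ⇒ keep positive
Point 3:
  Lat: split at 2 digits → 42° and 11.2897′; 42 + 11.2897/60 = 42.1881617
  N → positive
  Longitude: degrees = first 3 digits = 92, minutes = 8.4649; 92 + 8.4649/60 = 92.1410817
  hemisphere W, so the sign is −
Point 4:
  Latitude: 33 + 11/60 + 33.9/3600 = 33.1927500
  N ⇒ keep positive
  λ: 11′ + 37.74″ = 11.62900′; 161 + 11.62900/60 = 161.1938167
  hemisphere W, so the sign is −
Point 5:
  φ: degrees = first 2 digits = 8, minutes = 47.45248; 8 + 47.45248/60 = 8.7908747
  S → negative
  Lon: degrees = first 3 digits = 38, minutes = 38.7867; 38 + 38.7867/60 = 38.6464450
  hemisphere W, so the sign is −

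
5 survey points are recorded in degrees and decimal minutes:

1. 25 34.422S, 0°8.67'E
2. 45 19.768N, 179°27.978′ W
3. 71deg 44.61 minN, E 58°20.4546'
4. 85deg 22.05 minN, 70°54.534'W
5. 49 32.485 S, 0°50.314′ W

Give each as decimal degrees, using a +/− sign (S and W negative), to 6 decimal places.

1. -25.573700, 0.144500
2. 45.329467, -179.466300
3. 71.743500, 58.340910
4. 85.367500, -70.908900
5. -49.541417, -0.838567

Point 1:
  Lat: 34.422′ = 0.573700°; total 25.5737000
  S ⇒ negate
  Lon: 0 + 8.67/60 = 0.1445000
  E ⇒ keep positive
Point 2:
  Latitude: 45 + 19.768/60 = 45.3294667
  N ⇒ keep positive
  Lon: 27.978′ = 0.466300°; total 179.4663000
  W → negative
Point 3:
  Latitude: 44.61′ = 0.743500°; total 71.7435000
  N → positive
  λ: 58 + 20.4546/60 = 58.3409100
  E ⇒ keep positive
Point 4:
  Latitude: 85 + 22.05/60 = 85.3675000
  N ⇒ keep positive
  λ: 70 + 54.534/60 = 70.9089000
  W → negative
Point 5:
  Latitude: 49 + 32.485/60 = 49.5414167
  S ⇒ negate
  Lon: 50.314′ = 0.838567°; total 0.8385667
  hemisphere W, so the sign is −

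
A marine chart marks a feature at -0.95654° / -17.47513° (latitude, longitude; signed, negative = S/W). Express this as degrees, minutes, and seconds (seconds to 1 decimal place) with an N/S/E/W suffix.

0°57′23.5″ S, 17°28′30.5″ W

Latitude is negative → S; |value| = 0.956540
φ: 0.956540 × 60 = 57.39240′ → 57′, remainder × 60 = 23.544″
Longitude is negative → W; |value| = 17.475130
Longitude: 0.475130° → 28.50780′; 0.50780 × 60 = 30.468″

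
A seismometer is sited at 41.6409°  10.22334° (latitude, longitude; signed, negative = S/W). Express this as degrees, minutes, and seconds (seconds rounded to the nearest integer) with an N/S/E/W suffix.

φ: whole degrees 41; 38.45400′ → 38′ and 27.24″
Longitude: whole degrees 10; 13.40040′ → 13′ and 24.02″

41°38′27″ N, 10°13′24″ E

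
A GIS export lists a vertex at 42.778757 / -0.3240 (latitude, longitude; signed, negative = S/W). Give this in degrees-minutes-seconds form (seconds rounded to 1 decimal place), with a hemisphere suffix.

42°46′43.5″ N, 0°19′26.4″ W

Latitude: 0.778757 × 60 = 46.72542′ → 46′, remainder × 60 = 43.525″
Longitude is negative → W; |value| = 0.324000
Lon: 0.324000° → 19.44000′; 0.44000 × 60 = 26.400″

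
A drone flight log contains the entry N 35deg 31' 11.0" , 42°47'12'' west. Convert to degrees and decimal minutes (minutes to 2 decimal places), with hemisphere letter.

35° 31.18′ N, 42° 47.20′ W

φ: 31 + 11/60 = 31.1833′
λ: 47 + 12/60 = 47.2000′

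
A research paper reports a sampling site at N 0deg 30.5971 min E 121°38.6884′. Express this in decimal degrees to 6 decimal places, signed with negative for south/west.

0.509952, 121.644807

φ: 30.5971′ = 0.509952°; total 0.5099517
N ⇒ keep positive
Lon: 121 + 38.6884/60 = 121.6448067
E ⇒ keep positive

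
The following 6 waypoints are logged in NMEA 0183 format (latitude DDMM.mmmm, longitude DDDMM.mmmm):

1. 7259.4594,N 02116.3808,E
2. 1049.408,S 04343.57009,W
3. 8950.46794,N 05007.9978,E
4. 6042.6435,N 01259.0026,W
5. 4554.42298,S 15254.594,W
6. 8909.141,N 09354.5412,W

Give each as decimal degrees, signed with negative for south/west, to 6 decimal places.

Point 1:
  φ: split at 2 digits → 72° and 59.4594′; 72 + 59.4594/60 = 72.9909900
  N → positive
  λ: split at 3 digits → 021° and 16.3808′; 21 + 16.3808/60 = 21.2730133
  E ⇒ keep positive
Point 2:
  φ: split at 2 digits → 10° and 49.408′; 10 + 49.408/60 = 10.8234667
  S → negative
  Longitude: degrees = first 3 digits = 43, minutes = 43.57009; 43 + 43.57009/60 = 43.7261682
  W ⇒ negate
Point 3:
  Latitude: degrees = first 2 digits = 89, minutes = 50.46794; 89 + 50.46794/60 = 89.8411323
  N ⇒ keep positive
  Lon: split at 3 digits → 050° and 7.9978′; 50 + 7.9978/60 = 50.1332967
  E → positive
Point 4:
  Lat: degrees = first 2 digits = 60, minutes = 42.6435; 60 + 42.6435/60 = 60.7107250
  N → positive
  λ: degrees = first 3 digits = 12, minutes = 59.0026; 12 + 59.0026/60 = 12.9833767
  W → negative
Point 5:
  φ: degrees = first 2 digits = 45, minutes = 54.42298; 45 + 54.42298/60 = 45.9070497
  S ⇒ negate
  Lon: split at 3 digits → 152° and 54.594′; 152 + 54.594/60 = 152.9099000
  W → negative
Point 6:
  Latitude: degrees = first 2 digits = 89, minutes = 9.141; 89 + 9.141/60 = 89.1523500
  N → positive
  Longitude: degrees = first 3 digits = 93, minutes = 54.5412; 93 + 54.5412/60 = 93.9090200
  hemisphere W, so the sign is −

1. 72.990990, 21.273013
2. -10.823467, -43.726168
3. 89.841132, 50.133297
4. 60.710725, -12.983377
5. -45.907050, -152.909900
6. 89.152350, -93.909020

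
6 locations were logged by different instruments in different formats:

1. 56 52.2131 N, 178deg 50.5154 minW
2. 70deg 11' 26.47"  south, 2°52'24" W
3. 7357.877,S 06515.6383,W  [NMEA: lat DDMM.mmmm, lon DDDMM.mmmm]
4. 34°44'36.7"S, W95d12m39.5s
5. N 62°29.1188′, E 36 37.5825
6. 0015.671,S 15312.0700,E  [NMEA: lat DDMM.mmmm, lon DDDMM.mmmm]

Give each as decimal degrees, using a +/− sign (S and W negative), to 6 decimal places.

1. 56.870218, -178.841923
2. -70.190686, -2.873333
3. -73.964617, -65.260638
4. -34.743528, -95.210972
5. 62.485313, 36.626375
6. -0.261183, 153.201167

Point 1:
  Lat: 52.2131′ = 0.870218°; total 56.8702183
  N → positive
  Lon: 50.5154′ = 0.841923°; total 178.8419233
  W → negative
Point 2:
  Latitude: 70° + 11/60 + 26.47/3600 = 70 + 0.183333 + 0.007353 = 70.1906861
  hemisphere S, so the sign is −
  Lon: 2° + 52/60 + 24/3600 = 2 + 0.866667 + 0.006667 = 2.8733333
  W → negative
Point 3:
  Latitude: split at 2 digits → 73° and 57.877′; 73 + 57.877/60 = 73.9646167
  S ⇒ negate
  Longitude: split at 3 digits → 065° and 15.6383′; 65 + 15.6383/60 = 65.2606383
  W → negative
Point 4:
  Lat: 34° + 44/60 + 36.7/3600 = 34 + 0.733333 + 0.010194 = 34.7435278
  S → negative
  λ: 95° + 12/60 + 39.5/3600 = 95 + 0.200000 + 0.010972 = 95.2109722
  W → negative
Point 5:
  φ: 62 + 29.1188/60 = 62.4853133
  N ⇒ keep positive
  Longitude: 37.5825′ = 0.626375°; total 36.6263750
  E → positive
Point 6:
  Latitude: split at 2 digits → 00° and 15.671′; 0 + 15.671/60 = 0.2611833
  S ⇒ negate
  Longitude: degrees = first 3 digits = 153, minutes = 12.07; 153 + 12.07/60 = 153.2011667
  E ⇒ keep positive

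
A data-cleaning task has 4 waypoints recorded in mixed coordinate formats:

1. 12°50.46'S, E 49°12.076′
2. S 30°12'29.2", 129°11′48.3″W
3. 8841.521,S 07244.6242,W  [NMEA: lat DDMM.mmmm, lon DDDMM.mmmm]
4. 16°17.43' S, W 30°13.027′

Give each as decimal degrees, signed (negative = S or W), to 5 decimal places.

Point 1:
  Lat: 12 + 50.46/60 = 12.841000
  S → negative
  λ: 12.076′ = 0.201267°; total 49.201267
  E ⇒ keep positive
Point 2:
  Lat: 30° + 12/60 + 29.2/3600 = 30 + 0.200000 + 0.008111 = 30.208111
  S ⇒ negate
  λ: 11′ + 48.3″ = 11.80500′; 129 + 11.80500/60 = 129.196750
  W ⇒ negate
Point 3:
  Lat: degrees = first 2 digits = 88, minutes = 41.521; 88 + 41.521/60 = 88.692017
  S → negative
  Lon: degrees = first 3 digits = 72, minutes = 44.6242; 72 + 44.6242/60 = 72.743737
  W → negative
Point 4:
  φ: 16 + 17.43/60 = 16.290500
  hemisphere S, so the sign is −
  λ: 13.027′ = 0.217117°; total 30.217117
  hemisphere W, so the sign is −

1. -12.84100, 49.20127
2. -30.20811, -129.19675
3. -88.69202, -72.74374
4. -16.29050, -30.21712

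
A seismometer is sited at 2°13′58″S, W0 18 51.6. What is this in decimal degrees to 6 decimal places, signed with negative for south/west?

Lat: 2° + 13/60 + 58/3600 = 2 + 0.216667 + 0.016111 = 2.2327778
S ⇒ negate
λ: 0° + 18/60 + 51.6/3600 = 0 + 0.300000 + 0.014333 = 0.3143333
W ⇒ negate

-2.232778, -0.314333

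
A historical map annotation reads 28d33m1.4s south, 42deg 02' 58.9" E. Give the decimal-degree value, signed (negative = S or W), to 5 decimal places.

-28.55039, 42.04969

Latitude: 33′ + 1.4″ = 33.02333′; 28 + 33.02333/60 = 28.550389
S → negative
Lon: 42 + 2/60 + 58.9/3600 = 42.049694
E ⇒ keep positive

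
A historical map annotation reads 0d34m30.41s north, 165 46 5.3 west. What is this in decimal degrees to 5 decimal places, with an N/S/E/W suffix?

φ: 34′ + 30.41″ = 34.50683′; 0 + 34.50683/60 = 0.575114
Lon: 165° + 46/60 + 5.3/3600 = 165 + 0.766667 + 0.001472 = 165.768139

0.57511° N, 165.76814° W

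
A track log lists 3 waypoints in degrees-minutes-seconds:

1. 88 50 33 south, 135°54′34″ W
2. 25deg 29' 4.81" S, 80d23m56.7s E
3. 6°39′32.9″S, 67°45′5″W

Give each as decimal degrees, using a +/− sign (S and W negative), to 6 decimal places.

Point 1:
  Latitude: 50′ + 33″ = 50.55000′; 88 + 50.55000/60 = 88.8425000
  S ⇒ negate
  λ: 135 + 54/60 + 34/3600 = 135.9094444
  hemisphere W, so the sign is −
Point 2:
  φ: 25 + 29/60 + 4.81/3600 = 25.4846694
  S ⇒ negate
  Longitude: 80° + 23/60 + 56.7/3600 = 80 + 0.383333 + 0.015750 = 80.3990833
  E → positive
Point 3:
  Latitude: 6° + 39/60 + 32.9/3600 = 6 + 0.650000 + 0.009139 = 6.6591389
  S ⇒ negate
  Lon: 45′ + 5″ = 45.08333′; 67 + 45.08333/60 = 67.7513889
  hemisphere W, so the sign is −

1. -88.842500, -135.909444
2. -25.484669, 80.399083
3. -6.659139, -67.751389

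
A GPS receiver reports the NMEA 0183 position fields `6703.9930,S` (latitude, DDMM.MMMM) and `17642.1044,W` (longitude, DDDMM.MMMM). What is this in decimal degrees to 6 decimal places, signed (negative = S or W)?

-67.066550, -176.701740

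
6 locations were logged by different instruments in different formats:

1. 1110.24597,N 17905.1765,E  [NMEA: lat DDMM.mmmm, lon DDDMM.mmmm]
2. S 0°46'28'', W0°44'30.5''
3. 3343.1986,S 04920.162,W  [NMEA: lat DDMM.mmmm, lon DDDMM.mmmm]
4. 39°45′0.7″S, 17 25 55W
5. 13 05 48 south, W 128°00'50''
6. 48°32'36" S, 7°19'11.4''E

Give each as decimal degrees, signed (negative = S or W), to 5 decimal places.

Point 1:
  φ: degrees = first 2 digits = 11, minutes = 10.24597; 11 + 10.24597/60 = 11.170766
  N ⇒ keep positive
  Lon: split at 3 digits → 179° and 5.1765′; 179 + 5.1765/60 = 179.086275
  E ⇒ keep positive
Point 2:
  φ: 46′ + 28″ = 46.46667′; 0 + 46.46667/60 = 0.774444
  S ⇒ negate
  Lon: 0 + 44/60 + 30.5/3600 = 0.741806
  W → negative
Point 3:
  Lat: degrees = first 2 digits = 33, minutes = 43.1986; 33 + 43.1986/60 = 33.719977
  hemisphere S, so the sign is −
  Lon: split at 3 digits → 049° and 20.162′; 49 + 20.162/60 = 49.336033
  W → negative
Point 4:
  Latitude: 39° + 45/60 + 0.7/3600 = 39 + 0.750000 + 0.000194 = 39.750194
  S ⇒ negate
  Longitude: 17 + 25/60 + 55/3600 = 17.431944
  W ⇒ negate
Point 5:
  Latitude: 5′ + 48″ = 5.80000′; 13 + 5.80000/60 = 13.096667
  S → negative
  Lon: 128° + 0/60 + 50/3600 = 128 + 0.000000 + 0.013889 = 128.013889
  hemisphere W, so the sign is −
Point 6:
  φ: 48 + 32/60 + 36/3600 = 48.543333
  hemisphere S, so the sign is −
  Longitude: 7 + 19/60 + 11.4/3600 = 7.319833
  E → positive

1. 11.17077, 179.08628
2. -0.77444, -0.74181
3. -33.71998, -49.33603
4. -39.75019, -17.43194
5. -13.09667, -128.01389
6. -48.54333, 7.31983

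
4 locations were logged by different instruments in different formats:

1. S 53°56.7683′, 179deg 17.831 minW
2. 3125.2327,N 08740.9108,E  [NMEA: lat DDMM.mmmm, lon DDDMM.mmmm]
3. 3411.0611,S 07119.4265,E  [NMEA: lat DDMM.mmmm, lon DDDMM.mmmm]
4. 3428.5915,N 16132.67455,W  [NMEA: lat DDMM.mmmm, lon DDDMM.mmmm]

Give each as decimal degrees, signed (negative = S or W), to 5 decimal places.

1. -53.94614, -179.29718
2. 31.42055, 87.68185
3. -34.18435, 71.32378
4. 34.47653, -161.54458

Point 1:
  φ: 56.7683′ = 0.946138°; total 53.946138
  S → negative
  Longitude: 179 + 17.831/60 = 179.297183
  W ⇒ negate
Point 2:
  Lat: split at 2 digits → 31° and 25.2327′; 31 + 25.2327/60 = 31.420545
  N ⇒ keep positive
  Longitude: degrees = first 3 digits = 87, minutes = 40.9108; 87 + 40.9108/60 = 87.681847
  E ⇒ keep positive
Point 3:
  Latitude: degrees = first 2 digits = 34, minutes = 11.0611; 34 + 11.0611/60 = 34.184352
  hemisphere S, so the sign is −
  Lon: split at 3 digits → 071° and 19.4265′; 71 + 19.4265/60 = 71.323775
  E → positive
Point 4:
  Latitude: degrees = first 2 digits = 34, minutes = 28.5915; 34 + 28.5915/60 = 34.476525
  N ⇒ keep positive
  Longitude: split at 3 digits → 161° and 32.67455′; 161 + 32.67455/60 = 161.544576
  W → negative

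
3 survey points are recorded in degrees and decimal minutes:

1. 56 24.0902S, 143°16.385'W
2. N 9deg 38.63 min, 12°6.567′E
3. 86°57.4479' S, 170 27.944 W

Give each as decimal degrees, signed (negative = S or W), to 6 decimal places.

1. -56.401503, -143.273083
2. 9.643833, 12.109450
3. -86.957465, -170.465733

Point 1:
  Lat: 56 + 24.0902/60 = 56.4015033
  S → negative
  Longitude: 143 + 16.385/60 = 143.2730833
  W → negative
Point 2:
  Latitude: 9 + 38.63/60 = 9.6438333
  N → positive
  λ: 6.567′ = 0.109450°; total 12.1094500
  E ⇒ keep positive
Point 3:
  Latitude: 86 + 57.4479/60 = 86.9574650
  S → negative
  Lon: 27.944′ = 0.465733°; total 170.4657333
  W ⇒ negate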